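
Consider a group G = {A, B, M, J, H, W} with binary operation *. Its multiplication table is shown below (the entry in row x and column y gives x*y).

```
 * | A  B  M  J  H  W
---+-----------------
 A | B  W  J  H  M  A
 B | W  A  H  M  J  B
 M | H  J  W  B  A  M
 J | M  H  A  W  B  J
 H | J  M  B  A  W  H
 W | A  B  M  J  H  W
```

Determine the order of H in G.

The identity element is W (its row matches the header).
H^1 = H
H^2 = H*H = W
The first power of H equal to the identity is H^2, so ord(H) = 2.

2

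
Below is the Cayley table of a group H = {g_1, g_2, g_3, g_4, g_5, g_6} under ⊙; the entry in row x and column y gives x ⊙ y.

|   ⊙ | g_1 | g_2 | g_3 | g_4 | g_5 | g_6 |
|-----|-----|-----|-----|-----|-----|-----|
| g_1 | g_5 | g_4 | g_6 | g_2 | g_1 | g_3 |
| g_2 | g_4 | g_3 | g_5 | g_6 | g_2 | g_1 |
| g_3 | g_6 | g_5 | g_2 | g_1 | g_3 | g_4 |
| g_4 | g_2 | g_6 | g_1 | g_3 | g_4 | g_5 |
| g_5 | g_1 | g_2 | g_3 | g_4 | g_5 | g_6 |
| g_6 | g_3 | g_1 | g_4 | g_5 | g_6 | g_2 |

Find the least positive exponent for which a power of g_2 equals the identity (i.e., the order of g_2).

3

The identity element is g_5 (its row matches the header).
g_2^1 = g_2
g_2^2 = g_2 ⊙ g_2 = g_3
g_2^3 = g_3 ⊙ g_2 = g_5
The first power of g_2 equal to the identity is g_2^3, so ord(g_2) = 3.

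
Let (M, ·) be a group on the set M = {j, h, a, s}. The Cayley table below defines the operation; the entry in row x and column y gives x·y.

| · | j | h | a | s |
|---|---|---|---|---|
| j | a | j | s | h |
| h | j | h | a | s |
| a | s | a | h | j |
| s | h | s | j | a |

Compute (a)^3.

a^1 = a
a^2 = a·a = h
a^3 = h·a = a

a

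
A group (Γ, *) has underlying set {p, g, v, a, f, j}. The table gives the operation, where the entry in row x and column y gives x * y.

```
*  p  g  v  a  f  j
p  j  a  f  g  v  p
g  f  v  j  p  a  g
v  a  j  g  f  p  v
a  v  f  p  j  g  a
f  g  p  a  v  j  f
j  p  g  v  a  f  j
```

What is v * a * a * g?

j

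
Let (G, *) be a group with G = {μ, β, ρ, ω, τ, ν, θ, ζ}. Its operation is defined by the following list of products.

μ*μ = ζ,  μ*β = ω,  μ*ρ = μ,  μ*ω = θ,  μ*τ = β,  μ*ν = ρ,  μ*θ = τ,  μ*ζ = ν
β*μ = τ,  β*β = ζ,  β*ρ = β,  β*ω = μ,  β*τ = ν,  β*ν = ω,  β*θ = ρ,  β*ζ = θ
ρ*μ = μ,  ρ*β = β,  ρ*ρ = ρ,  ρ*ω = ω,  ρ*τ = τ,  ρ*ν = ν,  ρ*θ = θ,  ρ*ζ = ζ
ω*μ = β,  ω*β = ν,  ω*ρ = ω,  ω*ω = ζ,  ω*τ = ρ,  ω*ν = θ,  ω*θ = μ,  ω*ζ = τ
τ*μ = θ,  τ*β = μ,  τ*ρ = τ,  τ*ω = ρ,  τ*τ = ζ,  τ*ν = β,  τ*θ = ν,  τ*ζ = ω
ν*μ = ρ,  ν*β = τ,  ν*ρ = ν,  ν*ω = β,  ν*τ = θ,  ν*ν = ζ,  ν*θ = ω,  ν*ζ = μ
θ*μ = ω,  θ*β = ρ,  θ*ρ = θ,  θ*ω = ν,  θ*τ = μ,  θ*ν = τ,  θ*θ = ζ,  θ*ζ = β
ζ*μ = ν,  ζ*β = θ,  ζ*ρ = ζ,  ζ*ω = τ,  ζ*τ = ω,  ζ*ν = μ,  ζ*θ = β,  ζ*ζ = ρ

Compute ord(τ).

4

The identity element is ρ (its row matches the header).
τ^1 = τ
τ^2 = τ * τ = ζ
τ^3 = ζ * τ = ω
τ^4 = ω * τ = ρ
The first power of τ equal to the identity is τ^4, so ord(τ) = 4.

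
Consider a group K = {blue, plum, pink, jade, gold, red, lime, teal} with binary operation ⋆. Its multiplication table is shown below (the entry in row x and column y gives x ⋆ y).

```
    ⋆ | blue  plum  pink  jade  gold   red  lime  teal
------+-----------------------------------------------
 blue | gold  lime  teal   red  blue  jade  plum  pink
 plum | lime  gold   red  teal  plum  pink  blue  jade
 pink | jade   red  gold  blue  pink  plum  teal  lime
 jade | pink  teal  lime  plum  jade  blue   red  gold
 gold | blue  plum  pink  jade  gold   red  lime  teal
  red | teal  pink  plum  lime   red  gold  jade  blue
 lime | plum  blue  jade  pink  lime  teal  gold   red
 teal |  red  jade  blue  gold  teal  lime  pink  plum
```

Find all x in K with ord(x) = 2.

Identity is gold. Compute the order of each non-identity element by repeated multiplication:
  blue: blue → gold  (order 2)
  plum: plum → gold  (order 2)
  pink: pink → gold  (order 2)
  jade: jade → plum → teal → gold  (order 4)
  red: red → gold  (order 2)
  lime: lime → gold  (order 2)
  teal: teal → plum → jade → gold  (order 4)
Elements of order 2: {blue, lime, pink, plum, red}.

{blue, lime, pink, plum, red}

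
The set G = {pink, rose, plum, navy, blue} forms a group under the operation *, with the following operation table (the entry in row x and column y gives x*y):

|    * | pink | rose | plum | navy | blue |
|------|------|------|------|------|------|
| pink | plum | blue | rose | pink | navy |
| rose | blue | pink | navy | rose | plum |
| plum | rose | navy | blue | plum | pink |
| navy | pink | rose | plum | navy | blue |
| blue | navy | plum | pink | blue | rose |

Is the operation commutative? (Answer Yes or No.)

Check whether the table is symmetric across its main diagonal.
Every entry (row x, col y) equals the entry (row y, col x), so G is abelian.

Yes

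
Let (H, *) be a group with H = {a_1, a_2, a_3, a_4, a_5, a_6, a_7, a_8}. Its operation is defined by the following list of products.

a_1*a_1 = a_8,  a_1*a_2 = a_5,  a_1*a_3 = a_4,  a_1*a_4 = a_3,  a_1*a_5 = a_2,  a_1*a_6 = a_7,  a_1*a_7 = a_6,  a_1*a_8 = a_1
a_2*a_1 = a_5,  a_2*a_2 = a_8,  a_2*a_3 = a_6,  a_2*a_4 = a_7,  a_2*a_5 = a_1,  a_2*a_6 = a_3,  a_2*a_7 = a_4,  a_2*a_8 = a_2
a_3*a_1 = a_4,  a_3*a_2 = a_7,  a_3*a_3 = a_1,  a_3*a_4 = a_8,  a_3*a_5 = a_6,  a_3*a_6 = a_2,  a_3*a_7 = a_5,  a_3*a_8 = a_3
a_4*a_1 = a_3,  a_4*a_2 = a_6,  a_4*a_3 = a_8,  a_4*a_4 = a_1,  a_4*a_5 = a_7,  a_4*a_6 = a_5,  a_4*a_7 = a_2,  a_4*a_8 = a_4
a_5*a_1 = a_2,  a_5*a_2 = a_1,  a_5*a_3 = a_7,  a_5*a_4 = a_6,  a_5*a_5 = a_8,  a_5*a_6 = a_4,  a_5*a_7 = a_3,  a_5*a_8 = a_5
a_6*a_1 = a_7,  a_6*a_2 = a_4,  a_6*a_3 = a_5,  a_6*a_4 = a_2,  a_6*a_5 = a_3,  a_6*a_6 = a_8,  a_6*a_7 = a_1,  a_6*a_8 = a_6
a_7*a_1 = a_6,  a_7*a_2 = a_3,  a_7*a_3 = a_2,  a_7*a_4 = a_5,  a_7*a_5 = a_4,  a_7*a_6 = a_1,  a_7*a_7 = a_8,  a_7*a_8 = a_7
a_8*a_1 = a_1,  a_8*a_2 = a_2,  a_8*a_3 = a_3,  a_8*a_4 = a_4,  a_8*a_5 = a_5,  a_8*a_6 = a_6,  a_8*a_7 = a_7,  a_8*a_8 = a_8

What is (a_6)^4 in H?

a_8

a_6^1 = a_6
a_6^2 = a_6 * a_6 = a_8
a_6^3 = a_8 * a_6 = a_6
a_6^4 = a_6 * a_6 = a_8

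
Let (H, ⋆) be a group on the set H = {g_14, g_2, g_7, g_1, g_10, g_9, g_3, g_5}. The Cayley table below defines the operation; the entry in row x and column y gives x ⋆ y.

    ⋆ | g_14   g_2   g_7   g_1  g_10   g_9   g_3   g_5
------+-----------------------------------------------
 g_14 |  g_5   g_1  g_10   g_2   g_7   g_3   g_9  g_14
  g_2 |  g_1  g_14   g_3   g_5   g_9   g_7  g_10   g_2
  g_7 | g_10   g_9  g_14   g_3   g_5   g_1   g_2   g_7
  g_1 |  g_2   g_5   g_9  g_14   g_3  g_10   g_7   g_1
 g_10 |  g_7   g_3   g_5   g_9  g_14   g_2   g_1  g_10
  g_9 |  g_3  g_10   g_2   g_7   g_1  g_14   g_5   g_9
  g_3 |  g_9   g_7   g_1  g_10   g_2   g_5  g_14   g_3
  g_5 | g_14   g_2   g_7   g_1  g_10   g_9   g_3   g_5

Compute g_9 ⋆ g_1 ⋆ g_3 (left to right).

g_2

g_9 ⋆ g_1 = g_7
g_7 ⋆ g_3 = g_2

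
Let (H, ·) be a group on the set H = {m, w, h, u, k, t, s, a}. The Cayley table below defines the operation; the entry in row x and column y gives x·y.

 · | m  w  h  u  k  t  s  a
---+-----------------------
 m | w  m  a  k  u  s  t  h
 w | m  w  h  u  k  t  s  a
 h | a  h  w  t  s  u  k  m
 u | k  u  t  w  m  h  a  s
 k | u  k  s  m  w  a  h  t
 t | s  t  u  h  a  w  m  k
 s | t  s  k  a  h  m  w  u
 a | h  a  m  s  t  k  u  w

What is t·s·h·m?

h

t·s = m
m·h = a
a·m = h
(Structurally, H here is isomorphic to the elementary abelian group (Z_2)^3.)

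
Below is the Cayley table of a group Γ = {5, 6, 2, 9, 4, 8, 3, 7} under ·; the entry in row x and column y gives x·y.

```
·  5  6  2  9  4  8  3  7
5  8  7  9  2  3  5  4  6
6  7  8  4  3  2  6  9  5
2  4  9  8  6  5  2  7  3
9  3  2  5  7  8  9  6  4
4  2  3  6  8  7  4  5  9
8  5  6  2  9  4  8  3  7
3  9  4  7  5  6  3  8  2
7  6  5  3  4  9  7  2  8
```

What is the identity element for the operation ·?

The identity e satisfies e·x = x for all x, so its row in the table reproduces the column headers.
Row 8 reads: 5, 6, 2, 9, 4, 8, 3, 7 — exactly the header order. So 8 is the identity.

8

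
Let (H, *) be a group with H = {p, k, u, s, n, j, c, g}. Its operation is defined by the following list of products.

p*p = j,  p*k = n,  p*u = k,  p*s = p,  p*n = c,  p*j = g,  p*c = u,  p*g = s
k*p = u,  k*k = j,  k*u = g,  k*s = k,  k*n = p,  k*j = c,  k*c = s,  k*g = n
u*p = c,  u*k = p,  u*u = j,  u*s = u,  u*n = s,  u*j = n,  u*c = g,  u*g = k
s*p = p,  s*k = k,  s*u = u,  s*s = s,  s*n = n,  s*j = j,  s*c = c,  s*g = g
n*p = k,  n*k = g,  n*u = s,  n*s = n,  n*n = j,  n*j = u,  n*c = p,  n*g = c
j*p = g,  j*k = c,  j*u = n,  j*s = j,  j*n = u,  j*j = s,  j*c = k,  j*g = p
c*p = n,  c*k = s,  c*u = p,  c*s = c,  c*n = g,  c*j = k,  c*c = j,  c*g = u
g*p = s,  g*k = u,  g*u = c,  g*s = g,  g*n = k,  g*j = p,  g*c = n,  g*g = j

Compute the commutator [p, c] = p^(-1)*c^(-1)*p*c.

j

Identity is s; from the table p^(-1) = g and c^(-1) = k.
g*k = u
u*p = c
c*c = j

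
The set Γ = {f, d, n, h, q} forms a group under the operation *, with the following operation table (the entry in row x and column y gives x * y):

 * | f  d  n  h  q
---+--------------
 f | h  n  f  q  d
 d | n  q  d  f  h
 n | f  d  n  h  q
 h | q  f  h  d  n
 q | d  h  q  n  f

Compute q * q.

f

Read row q, column q: q * q = f.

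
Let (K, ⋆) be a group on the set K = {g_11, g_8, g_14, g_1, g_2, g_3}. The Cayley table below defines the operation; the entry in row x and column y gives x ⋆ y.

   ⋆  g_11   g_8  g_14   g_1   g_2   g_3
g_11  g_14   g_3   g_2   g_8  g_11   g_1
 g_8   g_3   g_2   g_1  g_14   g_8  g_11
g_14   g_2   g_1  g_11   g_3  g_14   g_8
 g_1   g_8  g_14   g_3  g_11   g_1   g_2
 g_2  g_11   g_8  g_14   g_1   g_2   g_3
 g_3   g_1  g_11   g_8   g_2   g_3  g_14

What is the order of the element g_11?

The identity element is g_2 (its row matches the header).
g_11^1 = g_11
g_11^2 = g_11 ⋆ g_11 = g_14
g_11^3 = g_14 ⋆ g_11 = g_2
The first power of g_11 equal to the identity is g_11^3, so ord(g_11) = 3.

3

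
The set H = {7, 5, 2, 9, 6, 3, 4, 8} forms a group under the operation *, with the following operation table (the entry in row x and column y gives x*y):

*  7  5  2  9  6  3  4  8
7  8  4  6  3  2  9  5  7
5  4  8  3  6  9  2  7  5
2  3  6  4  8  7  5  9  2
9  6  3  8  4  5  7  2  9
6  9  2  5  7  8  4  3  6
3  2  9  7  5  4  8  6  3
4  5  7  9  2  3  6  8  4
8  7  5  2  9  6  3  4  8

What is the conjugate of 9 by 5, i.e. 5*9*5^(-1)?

2

The identity is 8. In row 5, the entry 8 sits in column 5, so 5^(-1) = 5.
5*9 = 6
6*5 = 2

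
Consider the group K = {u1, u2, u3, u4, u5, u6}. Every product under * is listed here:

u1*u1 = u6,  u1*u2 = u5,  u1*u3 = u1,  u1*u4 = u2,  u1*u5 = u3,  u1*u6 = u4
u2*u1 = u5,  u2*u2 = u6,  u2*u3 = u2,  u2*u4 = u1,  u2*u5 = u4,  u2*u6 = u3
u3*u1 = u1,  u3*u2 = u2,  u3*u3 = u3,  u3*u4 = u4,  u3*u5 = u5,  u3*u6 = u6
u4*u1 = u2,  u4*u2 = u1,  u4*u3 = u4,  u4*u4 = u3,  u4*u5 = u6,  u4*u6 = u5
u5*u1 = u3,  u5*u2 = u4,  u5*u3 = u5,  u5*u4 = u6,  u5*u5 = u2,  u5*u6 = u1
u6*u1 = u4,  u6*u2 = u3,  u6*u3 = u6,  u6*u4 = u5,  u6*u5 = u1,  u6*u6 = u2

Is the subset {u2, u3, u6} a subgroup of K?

Yes

{u2, u3, u6} contains the identity u3.
Checking products: every product of two elements of {u2, u3, u6} (read from the table) lies in {u2, u3, u6}, so the set is closed.
In a finite group, a nonempty closed subset is a subgroup. So {u2, u3, u6} ≤ K.
(Structurally, K here is isomorphic to the cyclic group Z_6.)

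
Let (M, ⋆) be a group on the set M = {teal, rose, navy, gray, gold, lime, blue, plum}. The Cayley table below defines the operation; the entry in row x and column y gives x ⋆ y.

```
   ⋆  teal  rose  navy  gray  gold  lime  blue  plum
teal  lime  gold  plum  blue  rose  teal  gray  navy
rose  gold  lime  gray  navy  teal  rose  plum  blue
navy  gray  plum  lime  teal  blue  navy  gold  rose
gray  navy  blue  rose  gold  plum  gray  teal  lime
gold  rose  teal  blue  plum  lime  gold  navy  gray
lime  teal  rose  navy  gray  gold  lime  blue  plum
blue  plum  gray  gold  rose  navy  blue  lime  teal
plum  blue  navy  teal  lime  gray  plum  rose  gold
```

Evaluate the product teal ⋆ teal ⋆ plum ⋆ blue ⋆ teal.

gold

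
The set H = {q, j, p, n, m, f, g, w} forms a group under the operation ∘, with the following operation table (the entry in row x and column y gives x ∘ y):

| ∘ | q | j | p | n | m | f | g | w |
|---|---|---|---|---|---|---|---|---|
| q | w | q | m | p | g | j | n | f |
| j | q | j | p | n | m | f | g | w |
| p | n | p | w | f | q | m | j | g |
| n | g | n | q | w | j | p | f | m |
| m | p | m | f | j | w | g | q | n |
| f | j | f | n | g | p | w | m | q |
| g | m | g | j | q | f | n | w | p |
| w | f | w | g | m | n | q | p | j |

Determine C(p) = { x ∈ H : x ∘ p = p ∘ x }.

{g, j, p, w}

Compare row p with column p entry by entry.
w ∘ p = g = p ∘ w, so w commutes with p.
m ∘ p = f but p ∘ m = q, so m does not.
Collecting the elements that commute with p: C(p) = {g, j, p, w}.
(Structurally, H here is isomorphic to the quaternion group Q_8.)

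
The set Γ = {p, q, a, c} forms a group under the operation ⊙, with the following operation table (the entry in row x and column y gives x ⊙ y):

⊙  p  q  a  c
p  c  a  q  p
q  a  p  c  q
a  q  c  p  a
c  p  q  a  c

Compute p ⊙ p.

c

Read row p, column p: p ⊙ p = c.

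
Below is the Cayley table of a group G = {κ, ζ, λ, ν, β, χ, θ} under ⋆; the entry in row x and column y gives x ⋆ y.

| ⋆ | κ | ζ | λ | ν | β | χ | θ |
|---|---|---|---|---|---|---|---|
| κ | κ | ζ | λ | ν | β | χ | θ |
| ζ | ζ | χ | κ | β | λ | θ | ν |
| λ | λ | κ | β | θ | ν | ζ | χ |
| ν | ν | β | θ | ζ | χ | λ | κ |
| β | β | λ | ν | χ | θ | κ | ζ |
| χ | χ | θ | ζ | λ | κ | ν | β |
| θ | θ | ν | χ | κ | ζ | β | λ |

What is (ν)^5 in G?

λ

ν^1 = ν
ν^2 = ν ⋆ ν = ζ
ν^3 = ζ ⋆ ν = β
ν^4 = β ⋆ ν = χ
ν^5 = χ ⋆ ν = λ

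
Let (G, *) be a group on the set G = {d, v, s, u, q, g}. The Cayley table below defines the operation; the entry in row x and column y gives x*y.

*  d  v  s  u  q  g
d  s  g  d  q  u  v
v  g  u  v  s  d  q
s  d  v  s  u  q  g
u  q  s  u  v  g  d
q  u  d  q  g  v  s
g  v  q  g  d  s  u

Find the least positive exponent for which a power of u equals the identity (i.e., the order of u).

The identity element is s (its row matches the header).
u^1 = u
u^2 = u*u = v
u^3 = v*u = s
The first power of u equal to the identity is u^3, so ord(u) = 3.

3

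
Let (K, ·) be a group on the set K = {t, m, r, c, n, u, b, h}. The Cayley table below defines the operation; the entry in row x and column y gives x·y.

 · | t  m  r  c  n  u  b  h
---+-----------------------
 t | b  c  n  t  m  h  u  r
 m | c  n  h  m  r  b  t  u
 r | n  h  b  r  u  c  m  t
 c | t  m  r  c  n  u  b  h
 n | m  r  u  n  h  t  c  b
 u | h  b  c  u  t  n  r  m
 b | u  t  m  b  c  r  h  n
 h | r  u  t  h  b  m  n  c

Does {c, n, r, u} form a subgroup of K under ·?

n·n = h, which is not in {c, n, r, u}.
The subset is not closed under ·, so it is not a subgroup.

No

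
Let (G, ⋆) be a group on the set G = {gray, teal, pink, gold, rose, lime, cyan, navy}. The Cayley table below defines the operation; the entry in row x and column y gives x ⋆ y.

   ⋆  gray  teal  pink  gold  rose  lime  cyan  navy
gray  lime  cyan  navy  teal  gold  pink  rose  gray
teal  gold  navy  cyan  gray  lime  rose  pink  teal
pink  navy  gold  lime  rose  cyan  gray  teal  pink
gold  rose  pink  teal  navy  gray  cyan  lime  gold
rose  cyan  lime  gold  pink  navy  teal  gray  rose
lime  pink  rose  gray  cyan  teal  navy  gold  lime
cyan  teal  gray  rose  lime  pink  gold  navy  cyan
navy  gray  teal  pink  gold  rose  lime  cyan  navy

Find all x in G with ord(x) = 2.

Identity is navy. Compute the order of each non-identity element by repeated multiplication:
  gray: gray → lime → pink → navy  (order 4)
  teal: teal → navy  (order 2)
  pink: pink → lime → gray → navy  (order 4)
  gold: gold → navy  (order 2)
  rose: rose → navy  (order 2)
  lime: lime → navy  (order 2)
  cyan: cyan → navy  (order 2)
Elements of order 2: {cyan, gold, lime, rose, teal}.

{cyan, gold, lime, rose, teal}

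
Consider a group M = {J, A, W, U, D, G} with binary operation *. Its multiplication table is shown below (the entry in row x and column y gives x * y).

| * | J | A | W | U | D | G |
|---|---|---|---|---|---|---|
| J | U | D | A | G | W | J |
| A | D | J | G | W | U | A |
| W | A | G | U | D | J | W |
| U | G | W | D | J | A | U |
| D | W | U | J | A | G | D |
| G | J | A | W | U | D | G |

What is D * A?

U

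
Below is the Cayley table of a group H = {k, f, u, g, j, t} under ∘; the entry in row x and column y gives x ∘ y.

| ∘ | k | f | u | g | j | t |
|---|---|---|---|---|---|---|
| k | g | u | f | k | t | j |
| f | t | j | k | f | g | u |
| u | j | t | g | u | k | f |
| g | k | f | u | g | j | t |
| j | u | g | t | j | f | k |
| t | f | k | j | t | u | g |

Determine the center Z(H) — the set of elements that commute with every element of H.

An element z is central iff its row equals its column in the table.
For k: k ∘ j = t ≠ u = j ∘ k, so k ∉ Z.
Checking each element this way leaves Z(H) = {g}.

{g}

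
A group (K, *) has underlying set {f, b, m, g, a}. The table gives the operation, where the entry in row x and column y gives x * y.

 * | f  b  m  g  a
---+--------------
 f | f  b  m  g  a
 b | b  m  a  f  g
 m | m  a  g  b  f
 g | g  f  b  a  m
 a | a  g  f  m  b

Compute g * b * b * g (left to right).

f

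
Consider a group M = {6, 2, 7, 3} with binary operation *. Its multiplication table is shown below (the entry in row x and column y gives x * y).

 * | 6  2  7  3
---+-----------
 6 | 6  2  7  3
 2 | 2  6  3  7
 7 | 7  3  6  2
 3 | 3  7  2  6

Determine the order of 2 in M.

The identity element is 6 (its row matches the header).
2^1 = 2
2^2 = 2 * 2 = 6
The first power of 2 equal to the identity is 2^2, so ord(2) = 2.

2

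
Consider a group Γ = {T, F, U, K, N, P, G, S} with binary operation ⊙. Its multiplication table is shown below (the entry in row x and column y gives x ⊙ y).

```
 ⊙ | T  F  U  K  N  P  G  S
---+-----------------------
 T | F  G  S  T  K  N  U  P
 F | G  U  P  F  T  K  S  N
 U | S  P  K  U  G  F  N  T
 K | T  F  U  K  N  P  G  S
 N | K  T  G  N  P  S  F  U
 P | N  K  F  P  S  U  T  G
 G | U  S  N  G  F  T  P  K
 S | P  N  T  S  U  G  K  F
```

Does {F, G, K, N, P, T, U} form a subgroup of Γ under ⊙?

No

G ⊙ F = S, which is not in {F, G, K, N, P, T, U}.
The subset is not closed under ⊙, so it is not a subgroup.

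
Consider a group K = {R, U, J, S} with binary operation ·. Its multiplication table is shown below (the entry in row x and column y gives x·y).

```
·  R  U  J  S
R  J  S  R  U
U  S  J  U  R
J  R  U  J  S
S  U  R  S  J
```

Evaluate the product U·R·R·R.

S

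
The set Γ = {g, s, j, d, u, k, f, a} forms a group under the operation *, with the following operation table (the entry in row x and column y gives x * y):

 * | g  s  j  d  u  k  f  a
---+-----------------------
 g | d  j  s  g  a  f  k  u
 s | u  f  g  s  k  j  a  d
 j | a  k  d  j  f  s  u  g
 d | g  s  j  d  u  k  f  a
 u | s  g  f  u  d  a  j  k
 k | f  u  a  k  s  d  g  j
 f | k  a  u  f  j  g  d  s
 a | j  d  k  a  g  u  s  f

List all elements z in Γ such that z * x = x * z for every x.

An element z is central iff its row equals its column in the table.
For j: j * a = g ≠ k = a * j, so j ∉ Z.
Checking each element this way leaves Z(Γ) = {d, f}.

{d, f}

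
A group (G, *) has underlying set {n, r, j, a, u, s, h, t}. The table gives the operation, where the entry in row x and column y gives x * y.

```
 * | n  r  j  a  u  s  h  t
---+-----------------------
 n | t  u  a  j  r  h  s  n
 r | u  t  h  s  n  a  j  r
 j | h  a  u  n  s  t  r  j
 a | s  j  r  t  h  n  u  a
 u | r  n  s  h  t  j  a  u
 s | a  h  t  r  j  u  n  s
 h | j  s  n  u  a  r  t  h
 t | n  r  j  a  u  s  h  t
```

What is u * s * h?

r

u * s = j
j * h = r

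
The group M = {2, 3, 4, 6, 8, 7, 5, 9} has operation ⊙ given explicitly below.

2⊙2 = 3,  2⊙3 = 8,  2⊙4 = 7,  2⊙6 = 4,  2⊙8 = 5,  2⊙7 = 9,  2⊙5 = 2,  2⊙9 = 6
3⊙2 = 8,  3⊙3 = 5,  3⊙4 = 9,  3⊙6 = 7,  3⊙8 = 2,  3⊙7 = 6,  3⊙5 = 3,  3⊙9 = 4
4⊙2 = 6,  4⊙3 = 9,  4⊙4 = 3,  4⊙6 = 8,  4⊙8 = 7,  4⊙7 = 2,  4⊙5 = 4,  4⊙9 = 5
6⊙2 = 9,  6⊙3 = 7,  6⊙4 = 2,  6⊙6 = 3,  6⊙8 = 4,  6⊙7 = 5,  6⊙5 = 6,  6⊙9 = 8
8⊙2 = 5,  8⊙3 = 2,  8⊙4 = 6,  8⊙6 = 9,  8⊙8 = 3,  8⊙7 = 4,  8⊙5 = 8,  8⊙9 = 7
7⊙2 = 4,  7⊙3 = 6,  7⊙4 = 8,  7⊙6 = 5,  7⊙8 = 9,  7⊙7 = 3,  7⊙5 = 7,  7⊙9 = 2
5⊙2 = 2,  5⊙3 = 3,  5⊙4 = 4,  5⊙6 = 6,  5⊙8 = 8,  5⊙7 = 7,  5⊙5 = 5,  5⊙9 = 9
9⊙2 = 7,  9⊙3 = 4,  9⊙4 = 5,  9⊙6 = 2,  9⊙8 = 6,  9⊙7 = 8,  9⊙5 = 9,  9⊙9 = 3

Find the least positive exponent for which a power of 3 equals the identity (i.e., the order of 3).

The identity element is 5 (its row matches the header).
3^1 = 3
3^2 = 3 ⊙ 3 = 5
The first power of 3 equal to the identity is 3^2, so ord(3) = 2.

2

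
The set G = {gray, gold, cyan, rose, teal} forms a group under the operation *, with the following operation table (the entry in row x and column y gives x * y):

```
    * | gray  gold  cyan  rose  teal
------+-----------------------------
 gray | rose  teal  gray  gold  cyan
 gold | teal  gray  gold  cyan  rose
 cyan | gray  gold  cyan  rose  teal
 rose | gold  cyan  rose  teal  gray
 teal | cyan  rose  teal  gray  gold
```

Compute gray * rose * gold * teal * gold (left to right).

gold

gray * rose = gold
gold * gold = gray
gray * teal = cyan
cyan * gold = gold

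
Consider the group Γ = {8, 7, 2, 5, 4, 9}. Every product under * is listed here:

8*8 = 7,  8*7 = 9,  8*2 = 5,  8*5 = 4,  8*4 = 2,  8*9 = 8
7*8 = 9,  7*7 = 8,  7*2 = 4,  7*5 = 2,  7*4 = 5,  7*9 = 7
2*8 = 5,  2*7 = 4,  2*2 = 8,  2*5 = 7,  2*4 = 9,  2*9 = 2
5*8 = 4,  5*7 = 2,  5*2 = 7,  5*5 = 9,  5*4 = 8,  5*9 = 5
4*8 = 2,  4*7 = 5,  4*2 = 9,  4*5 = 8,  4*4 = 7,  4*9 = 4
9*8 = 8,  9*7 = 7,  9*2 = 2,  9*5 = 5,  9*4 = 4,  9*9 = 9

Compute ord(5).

2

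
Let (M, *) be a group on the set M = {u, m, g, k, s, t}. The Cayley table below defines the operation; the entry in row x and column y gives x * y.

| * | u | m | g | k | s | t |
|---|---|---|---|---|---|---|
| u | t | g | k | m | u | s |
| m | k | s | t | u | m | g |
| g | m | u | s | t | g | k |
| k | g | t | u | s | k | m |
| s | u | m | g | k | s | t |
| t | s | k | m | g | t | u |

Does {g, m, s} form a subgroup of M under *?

No

g * m = u, which is not in {g, m, s}.
The subset is not closed under *, so it is not a subgroup.
(Structurally, M here is isomorphic to the symmetric group S_3.)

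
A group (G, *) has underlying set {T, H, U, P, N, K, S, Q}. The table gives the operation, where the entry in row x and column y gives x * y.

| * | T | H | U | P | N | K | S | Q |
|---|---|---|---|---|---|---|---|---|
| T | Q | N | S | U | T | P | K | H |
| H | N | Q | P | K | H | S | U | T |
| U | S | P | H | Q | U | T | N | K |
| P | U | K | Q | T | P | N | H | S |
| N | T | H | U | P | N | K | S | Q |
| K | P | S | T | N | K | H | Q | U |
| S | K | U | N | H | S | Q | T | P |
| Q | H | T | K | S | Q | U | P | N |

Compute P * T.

U

Read row P, column T: P * T = U.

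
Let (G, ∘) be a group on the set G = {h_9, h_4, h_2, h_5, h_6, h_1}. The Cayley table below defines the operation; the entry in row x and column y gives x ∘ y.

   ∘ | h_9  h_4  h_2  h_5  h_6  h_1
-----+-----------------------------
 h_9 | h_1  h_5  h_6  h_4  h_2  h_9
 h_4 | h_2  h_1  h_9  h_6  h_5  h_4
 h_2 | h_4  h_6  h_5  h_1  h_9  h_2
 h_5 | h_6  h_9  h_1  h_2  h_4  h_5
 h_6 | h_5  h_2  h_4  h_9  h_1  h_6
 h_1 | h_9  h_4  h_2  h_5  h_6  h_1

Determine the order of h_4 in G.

The identity element is h_1 (its row matches the header).
h_4^1 = h_4
h_4^2 = h_4 ∘ h_4 = h_1
The first power of h_4 equal to the identity is h_4^2, so ord(h_4) = 2.

2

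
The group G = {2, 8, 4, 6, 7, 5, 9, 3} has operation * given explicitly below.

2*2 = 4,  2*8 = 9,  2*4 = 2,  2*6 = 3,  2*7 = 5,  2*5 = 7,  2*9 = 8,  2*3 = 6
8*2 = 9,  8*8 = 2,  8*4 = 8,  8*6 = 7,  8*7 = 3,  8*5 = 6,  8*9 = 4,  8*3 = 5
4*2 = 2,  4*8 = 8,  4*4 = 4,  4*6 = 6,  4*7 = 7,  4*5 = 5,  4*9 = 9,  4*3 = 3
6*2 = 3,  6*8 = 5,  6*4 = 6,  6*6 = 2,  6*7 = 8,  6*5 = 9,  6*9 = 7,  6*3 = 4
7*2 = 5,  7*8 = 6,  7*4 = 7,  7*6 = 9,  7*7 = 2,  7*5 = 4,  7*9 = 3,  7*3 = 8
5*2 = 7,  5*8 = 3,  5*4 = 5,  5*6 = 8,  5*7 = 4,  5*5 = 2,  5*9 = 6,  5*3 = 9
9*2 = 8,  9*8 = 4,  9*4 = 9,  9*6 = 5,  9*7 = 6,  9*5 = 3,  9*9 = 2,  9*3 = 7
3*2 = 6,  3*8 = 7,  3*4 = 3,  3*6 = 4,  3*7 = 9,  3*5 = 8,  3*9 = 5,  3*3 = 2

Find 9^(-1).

First locate the identity: row 4 matches the header, so 4 is the identity.
Scan row 9 for 4: 9 * 8 = 4. Hence 9^(-1) = 8.
(Structurally, G here is isomorphic to the quaternion group Q_8.)

8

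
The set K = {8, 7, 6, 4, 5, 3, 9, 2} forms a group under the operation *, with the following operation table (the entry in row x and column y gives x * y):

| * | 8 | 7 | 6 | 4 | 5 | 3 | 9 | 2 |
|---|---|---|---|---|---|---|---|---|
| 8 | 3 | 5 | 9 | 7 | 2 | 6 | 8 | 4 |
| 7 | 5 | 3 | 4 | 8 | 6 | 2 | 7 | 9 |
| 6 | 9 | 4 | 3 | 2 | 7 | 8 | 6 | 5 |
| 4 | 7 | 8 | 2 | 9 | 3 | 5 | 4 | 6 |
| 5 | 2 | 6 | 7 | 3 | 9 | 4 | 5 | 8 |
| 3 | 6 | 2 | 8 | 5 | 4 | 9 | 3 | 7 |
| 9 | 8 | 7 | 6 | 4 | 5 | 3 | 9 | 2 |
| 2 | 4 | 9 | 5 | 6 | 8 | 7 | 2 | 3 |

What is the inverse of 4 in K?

4

First locate the identity: row 9 matches the header, so 9 is the identity.
Scan row 4 for 9: 4 * 4 = 9. Hence 4^(-1) = 4.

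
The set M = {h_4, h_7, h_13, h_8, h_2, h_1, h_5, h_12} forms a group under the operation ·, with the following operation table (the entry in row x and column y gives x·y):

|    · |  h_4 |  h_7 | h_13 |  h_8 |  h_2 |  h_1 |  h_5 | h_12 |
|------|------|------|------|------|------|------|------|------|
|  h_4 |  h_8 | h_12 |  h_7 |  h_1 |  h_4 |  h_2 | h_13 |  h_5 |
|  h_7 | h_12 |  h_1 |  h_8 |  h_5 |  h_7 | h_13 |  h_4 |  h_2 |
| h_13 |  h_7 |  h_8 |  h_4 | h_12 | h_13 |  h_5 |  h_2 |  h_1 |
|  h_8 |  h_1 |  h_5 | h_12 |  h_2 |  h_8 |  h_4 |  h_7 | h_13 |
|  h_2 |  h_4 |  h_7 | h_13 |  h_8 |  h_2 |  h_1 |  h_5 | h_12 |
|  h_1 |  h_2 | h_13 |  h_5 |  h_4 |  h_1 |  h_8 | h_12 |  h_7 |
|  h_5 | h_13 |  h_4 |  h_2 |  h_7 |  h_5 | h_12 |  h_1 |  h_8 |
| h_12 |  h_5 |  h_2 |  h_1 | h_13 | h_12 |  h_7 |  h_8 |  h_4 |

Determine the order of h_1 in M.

The identity element is h_2 (its row matches the header).
h_1^1 = h_1
h_1^2 = h_1·h_1 = h_8
h_1^3 = h_8·h_1 = h_4
h_1^4 = h_4·h_1 = h_2
The first power of h_1 equal to the identity is h_1^4, so ord(h_1) = 4.
(Structurally, M here is isomorphic to the cyclic group Z_8.)

4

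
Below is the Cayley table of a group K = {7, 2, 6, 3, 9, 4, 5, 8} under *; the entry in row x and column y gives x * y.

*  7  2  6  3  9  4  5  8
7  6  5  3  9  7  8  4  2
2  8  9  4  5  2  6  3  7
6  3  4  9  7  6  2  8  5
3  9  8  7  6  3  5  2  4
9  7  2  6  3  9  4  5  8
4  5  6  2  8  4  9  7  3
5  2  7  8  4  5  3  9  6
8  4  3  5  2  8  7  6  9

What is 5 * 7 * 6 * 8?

3

5 * 7 = 2
2 * 6 = 4
4 * 8 = 3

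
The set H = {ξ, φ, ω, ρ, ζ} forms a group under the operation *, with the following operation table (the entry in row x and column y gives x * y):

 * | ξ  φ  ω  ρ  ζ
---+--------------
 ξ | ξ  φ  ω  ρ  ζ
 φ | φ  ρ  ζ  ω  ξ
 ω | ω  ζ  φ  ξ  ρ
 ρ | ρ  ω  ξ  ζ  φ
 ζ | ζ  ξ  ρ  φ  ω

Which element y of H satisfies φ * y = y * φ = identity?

ζ

First locate the identity: row ξ matches the header, so ξ is the identity.
Scan row φ for ξ: φ * ζ = ξ. Hence φ^(-1) = ζ.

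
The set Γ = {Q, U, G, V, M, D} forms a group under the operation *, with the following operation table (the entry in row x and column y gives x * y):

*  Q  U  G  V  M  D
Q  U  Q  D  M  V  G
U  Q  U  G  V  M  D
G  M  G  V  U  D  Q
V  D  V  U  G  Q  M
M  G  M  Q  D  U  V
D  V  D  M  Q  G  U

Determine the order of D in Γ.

The identity element is U (its row matches the header).
D^1 = D
D^2 = D * D = U
The first power of D equal to the identity is D^2, so ord(D) = 2.

2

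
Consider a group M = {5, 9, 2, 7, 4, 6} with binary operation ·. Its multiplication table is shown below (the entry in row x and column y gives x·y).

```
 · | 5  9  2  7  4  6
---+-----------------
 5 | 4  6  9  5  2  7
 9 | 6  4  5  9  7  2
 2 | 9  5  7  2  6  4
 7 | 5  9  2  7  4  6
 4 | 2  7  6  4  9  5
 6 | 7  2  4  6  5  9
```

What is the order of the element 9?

3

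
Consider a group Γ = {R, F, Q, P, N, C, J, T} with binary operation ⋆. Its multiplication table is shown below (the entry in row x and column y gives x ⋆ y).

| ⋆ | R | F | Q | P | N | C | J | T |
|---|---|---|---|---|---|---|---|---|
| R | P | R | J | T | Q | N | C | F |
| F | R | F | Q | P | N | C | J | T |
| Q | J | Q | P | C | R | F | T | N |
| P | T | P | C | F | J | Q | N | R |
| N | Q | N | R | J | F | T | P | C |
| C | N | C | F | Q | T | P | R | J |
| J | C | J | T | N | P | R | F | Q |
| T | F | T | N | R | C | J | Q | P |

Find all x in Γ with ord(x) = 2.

Identity is F. Compute the order of each non-identity element by repeated multiplication:
  R: R → P → T → F  (order 4)
  Q: Q → P → C → F  (order 4)
  P: P → F  (order 2)
  N: N → F  (order 2)
  C: C → P → Q → F  (order 4)
  J: J → F  (order 2)
  T: T → P → R → F  (order 4)
Elements of order 2: {J, N, P}.

{J, N, P}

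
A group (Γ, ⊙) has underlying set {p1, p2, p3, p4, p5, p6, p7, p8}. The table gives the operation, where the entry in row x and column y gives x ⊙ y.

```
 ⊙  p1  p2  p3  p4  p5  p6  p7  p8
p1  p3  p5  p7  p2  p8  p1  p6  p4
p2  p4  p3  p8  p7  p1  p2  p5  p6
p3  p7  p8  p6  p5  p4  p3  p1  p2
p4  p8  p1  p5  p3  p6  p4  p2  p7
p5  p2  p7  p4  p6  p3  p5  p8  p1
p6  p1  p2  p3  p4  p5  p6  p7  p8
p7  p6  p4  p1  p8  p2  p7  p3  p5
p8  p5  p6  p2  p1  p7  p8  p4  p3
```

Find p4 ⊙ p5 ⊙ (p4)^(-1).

The identity is p6. In row p4, the entry p6 sits in column p5, so p4^(-1) = p5.
p4 ⊙ p5 = p6
p6 ⊙ p5 = p5

p5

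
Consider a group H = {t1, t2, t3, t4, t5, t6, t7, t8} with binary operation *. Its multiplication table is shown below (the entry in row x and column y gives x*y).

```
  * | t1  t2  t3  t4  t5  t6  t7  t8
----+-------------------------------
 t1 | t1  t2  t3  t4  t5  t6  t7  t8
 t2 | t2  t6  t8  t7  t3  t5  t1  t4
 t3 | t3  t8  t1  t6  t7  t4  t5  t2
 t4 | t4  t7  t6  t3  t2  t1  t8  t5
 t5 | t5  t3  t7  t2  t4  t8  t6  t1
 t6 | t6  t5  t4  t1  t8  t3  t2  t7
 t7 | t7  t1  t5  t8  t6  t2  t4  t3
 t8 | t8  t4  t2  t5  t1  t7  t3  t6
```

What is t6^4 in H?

t1

t6^1 = t6
t6^2 = t6*t6 = t3
t6^3 = t3*t6 = t4
t6^4 = t4*t6 = t1
(Structurally, H here is isomorphic to the cyclic group Z_8.)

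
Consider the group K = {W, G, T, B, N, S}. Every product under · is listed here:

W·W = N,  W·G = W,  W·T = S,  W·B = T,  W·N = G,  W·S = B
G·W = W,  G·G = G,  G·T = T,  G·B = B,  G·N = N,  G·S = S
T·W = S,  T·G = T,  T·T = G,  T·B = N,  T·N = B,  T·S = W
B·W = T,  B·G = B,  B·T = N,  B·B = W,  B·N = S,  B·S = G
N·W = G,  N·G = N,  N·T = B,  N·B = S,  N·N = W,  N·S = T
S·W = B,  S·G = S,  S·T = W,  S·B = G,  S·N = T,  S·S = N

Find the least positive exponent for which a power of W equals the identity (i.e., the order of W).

3

The identity element is G (its row matches the header).
W^1 = W
W^2 = W·W = N
W^3 = N·W = G
The first power of W equal to the identity is W^3, so ord(W) = 3.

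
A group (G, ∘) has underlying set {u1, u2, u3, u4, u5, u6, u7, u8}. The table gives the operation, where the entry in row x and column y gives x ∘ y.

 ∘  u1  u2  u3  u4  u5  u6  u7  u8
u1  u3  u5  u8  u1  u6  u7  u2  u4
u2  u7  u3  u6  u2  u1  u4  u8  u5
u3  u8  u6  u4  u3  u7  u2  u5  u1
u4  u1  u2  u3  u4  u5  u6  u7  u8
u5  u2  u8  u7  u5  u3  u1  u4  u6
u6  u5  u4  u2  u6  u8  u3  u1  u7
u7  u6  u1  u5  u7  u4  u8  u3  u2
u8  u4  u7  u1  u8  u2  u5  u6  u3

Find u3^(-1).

First locate the identity: row u4 matches the header, so u4 is the identity.
Scan row u3 for u4: u3 ∘ u3 = u4. Hence u3^(-1) = u3.

u3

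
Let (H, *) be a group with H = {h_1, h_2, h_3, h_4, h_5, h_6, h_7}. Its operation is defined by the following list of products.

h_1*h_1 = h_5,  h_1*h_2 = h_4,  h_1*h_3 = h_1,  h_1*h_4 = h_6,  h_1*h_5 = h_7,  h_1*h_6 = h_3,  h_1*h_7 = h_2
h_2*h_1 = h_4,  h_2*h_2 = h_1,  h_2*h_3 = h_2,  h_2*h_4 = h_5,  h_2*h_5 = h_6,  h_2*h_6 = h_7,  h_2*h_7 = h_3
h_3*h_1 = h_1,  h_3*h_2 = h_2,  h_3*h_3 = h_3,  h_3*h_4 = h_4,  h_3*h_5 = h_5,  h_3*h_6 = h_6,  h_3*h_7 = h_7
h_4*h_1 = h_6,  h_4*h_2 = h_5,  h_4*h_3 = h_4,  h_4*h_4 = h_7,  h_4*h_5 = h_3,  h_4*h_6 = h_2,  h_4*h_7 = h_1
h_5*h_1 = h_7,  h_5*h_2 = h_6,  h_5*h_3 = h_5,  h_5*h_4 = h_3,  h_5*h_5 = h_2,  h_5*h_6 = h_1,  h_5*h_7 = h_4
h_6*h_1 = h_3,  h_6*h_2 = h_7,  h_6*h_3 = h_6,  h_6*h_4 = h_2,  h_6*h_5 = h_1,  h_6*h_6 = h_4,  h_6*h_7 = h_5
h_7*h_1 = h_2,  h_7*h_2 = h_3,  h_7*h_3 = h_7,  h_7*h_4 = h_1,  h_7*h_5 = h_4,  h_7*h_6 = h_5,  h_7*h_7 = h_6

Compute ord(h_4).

7

The identity element is h_3 (its row matches the header).
h_4^1 = h_4
h_4^2 = h_4*h_4 = h_7
h_4^3 = h_7*h_4 = h_1
h_4^4 = h_1*h_4 = h_6
h_4^5 = h_6*h_4 = h_2
h_4^6 = h_2*h_4 = h_5
h_4^7 = h_5*h_4 = h_3
The first power of h_4 equal to the identity is h_4^7, so ord(h_4) = 7.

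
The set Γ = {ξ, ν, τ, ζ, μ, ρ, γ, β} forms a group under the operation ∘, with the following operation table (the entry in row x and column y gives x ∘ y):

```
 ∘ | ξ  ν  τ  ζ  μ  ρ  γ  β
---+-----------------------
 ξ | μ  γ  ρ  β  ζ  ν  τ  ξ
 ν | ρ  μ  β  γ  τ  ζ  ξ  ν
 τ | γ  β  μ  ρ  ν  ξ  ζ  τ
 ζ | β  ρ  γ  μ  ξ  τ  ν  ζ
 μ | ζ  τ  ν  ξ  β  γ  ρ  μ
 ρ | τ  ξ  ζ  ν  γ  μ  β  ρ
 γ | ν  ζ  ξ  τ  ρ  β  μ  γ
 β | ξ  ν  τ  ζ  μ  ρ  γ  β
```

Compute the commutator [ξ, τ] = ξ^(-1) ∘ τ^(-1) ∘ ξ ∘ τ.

Identity is β; from the table ξ^(-1) = ζ and τ^(-1) = ν.
ζ ∘ ν = ρ
ρ ∘ ξ = τ
τ ∘ τ = μ

μ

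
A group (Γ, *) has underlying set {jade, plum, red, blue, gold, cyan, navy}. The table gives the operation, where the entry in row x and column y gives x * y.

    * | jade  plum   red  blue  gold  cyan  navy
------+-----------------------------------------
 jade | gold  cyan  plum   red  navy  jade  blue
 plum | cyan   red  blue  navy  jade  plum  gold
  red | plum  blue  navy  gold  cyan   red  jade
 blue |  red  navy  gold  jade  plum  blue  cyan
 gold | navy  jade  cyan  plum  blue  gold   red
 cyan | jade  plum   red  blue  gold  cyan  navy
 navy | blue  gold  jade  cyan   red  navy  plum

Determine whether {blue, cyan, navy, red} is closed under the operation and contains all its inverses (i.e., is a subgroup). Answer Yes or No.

blue * blue = jade, which is not in {blue, cyan, navy, red}.
The subset is not closed under *, so it is not a subgroup.

No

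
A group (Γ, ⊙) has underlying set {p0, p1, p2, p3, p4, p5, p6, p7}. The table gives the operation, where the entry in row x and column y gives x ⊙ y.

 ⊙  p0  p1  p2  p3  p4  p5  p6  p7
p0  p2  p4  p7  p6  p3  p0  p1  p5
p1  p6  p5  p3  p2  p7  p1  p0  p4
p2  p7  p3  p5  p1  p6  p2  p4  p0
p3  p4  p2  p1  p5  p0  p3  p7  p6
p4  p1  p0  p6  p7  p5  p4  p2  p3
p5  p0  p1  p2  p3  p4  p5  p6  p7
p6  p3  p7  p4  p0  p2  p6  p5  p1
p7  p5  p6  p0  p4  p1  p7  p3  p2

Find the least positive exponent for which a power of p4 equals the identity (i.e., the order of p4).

The identity element is p5 (its row matches the header).
p4^1 = p4
p4^2 = p4 ⊙ p4 = p5
The first power of p4 equal to the identity is p4^2, so ord(p4) = 2.

2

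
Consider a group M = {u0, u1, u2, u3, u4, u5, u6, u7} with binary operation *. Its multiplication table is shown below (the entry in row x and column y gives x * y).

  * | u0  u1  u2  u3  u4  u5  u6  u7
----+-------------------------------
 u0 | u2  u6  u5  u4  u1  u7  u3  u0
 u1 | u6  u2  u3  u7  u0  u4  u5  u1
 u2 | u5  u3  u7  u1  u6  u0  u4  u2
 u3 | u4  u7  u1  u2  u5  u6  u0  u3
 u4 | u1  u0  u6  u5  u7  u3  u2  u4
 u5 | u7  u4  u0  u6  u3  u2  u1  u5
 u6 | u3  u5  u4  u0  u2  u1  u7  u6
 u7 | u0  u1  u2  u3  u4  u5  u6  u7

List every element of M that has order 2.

{u2, u4, u6}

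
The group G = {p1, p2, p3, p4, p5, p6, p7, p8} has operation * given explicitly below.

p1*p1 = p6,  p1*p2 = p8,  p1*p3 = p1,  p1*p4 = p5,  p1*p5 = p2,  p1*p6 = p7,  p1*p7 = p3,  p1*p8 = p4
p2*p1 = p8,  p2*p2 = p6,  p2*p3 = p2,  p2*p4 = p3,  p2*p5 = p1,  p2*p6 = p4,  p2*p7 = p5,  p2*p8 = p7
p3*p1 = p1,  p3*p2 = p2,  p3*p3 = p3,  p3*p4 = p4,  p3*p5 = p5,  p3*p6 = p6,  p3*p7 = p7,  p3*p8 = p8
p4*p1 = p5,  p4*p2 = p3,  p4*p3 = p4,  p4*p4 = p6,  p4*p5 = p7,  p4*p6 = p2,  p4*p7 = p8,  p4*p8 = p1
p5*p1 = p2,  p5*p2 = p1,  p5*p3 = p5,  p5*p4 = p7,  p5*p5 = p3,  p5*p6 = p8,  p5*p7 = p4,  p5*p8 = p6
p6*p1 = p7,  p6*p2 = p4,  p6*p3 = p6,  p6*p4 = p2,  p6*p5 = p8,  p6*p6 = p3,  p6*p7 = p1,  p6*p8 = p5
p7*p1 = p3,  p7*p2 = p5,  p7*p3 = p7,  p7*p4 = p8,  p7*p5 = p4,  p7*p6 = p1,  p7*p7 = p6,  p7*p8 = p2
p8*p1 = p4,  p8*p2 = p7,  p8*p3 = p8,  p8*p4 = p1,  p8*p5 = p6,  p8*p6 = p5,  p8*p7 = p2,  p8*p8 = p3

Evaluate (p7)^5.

p7^1 = p7
p7^2 = p7 * p7 = p6
p7^3 = p6 * p7 = p1
p7^4 = p1 * p7 = p3
p7^5 = p3 * p7 = p7
(Structurally, G here is isomorphic to Z_2 x Z_4.)

p7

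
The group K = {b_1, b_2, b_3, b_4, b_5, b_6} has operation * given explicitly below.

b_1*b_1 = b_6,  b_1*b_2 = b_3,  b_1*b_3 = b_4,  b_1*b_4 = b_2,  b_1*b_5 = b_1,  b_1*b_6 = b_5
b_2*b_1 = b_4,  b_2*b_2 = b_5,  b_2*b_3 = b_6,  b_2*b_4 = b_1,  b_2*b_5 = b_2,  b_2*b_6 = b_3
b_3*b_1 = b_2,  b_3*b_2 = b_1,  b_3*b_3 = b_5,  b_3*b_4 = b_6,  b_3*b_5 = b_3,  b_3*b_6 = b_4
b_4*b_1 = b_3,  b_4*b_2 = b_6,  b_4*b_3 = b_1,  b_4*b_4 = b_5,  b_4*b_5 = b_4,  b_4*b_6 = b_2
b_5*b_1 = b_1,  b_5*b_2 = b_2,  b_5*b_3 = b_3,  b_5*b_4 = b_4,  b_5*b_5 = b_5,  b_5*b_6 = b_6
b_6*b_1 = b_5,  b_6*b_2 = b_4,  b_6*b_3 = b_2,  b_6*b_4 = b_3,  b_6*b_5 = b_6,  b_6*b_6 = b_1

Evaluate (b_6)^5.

b_1

b_6^1 = b_6
b_6^2 = b_6*b_6 = b_1
b_6^3 = b_1*b_6 = b_5
b_6^4 = b_5*b_6 = b_6
b_6^5 = b_6*b_6 = b_1
(Structurally, K here is isomorphic to the symmetric group S_3.)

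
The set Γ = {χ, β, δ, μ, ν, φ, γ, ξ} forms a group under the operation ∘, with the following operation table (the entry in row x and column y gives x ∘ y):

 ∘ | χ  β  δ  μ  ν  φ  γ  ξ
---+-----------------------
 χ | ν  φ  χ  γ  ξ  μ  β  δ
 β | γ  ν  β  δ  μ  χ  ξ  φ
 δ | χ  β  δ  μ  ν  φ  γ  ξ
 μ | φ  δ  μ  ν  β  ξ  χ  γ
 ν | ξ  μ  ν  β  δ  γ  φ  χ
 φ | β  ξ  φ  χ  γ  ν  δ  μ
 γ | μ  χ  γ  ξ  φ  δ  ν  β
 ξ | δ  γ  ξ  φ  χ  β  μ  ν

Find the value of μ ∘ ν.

Read row μ, column ν: μ ∘ ν = β.

β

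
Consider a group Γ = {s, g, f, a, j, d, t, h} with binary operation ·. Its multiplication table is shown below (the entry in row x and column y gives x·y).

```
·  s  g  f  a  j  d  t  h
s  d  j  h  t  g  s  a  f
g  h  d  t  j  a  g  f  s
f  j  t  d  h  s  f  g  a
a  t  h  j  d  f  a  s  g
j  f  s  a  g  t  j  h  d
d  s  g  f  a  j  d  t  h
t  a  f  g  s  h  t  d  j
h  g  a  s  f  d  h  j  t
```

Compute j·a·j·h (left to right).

g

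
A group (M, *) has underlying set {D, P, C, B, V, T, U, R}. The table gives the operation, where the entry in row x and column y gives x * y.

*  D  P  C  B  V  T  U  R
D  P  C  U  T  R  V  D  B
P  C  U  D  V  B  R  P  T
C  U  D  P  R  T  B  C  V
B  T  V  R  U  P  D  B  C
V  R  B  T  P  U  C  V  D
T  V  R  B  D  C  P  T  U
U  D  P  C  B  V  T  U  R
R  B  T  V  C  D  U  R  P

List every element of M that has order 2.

{B, P, V}

Identity is U. Compute the order of each non-identity element by repeated multiplication:
  D: D → P → C → U  (order 4)
  P: P → U  (order 2)
  C: C → P → D → U  (order 4)
  B: B → U  (order 2)
  V: V → U  (order 2)
  T: T → P → R → U  (order 4)
  R: R → P → T → U  (order 4)
Elements of order 2: {B, P, V}.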